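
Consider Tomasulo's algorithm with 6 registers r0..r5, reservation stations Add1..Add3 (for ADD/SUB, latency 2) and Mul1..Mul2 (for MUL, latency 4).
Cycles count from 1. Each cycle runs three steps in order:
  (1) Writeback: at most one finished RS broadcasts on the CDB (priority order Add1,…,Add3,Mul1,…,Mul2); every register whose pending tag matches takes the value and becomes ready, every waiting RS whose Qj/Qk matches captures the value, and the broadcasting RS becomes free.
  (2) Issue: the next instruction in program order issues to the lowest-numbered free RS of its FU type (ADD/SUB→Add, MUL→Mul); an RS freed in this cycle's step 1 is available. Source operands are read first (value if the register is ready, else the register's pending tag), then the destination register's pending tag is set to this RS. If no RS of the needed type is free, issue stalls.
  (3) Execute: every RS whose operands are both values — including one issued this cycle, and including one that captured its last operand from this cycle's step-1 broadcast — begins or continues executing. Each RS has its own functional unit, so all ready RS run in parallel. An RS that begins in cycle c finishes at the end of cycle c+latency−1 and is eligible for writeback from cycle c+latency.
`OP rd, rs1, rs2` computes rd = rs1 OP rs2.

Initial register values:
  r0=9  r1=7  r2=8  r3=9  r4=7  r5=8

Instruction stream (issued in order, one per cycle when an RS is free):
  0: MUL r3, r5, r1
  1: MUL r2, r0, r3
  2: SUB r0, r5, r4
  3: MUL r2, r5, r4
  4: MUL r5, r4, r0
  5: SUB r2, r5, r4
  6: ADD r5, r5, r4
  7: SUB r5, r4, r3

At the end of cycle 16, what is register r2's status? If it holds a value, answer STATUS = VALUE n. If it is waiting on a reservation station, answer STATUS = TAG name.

c1: issue MUL r3<-Mul1 | r0:9,r1:7,r2:8,r3:Mul1,r4:7,r5:8
c2: issue MUL r2<-Mul2 | r0:9,r1:7,r2:Mul2,r3:Mul1,r4:7,r5:8
c3: issue SUB r0<-Add1 | r0:Add1,r1:7,r2:Mul2,r3:Mul1,r4:7,r5:8
c4: stall | r0:Add1,r1:7,r2:Mul2,r3:Mul1,r4:7,r5:8
c5: CDB Add1=1; stall | r0:1,r1:7,r2:Mul2,r3:Mul1,r4:7,r5:8
c6: CDB Mul1=56; issue MUL r2<-Mul1 | r0:1,r1:7,r2:Mul1,r3:56,r4:7,r5:8
c7: stall | r0:1,r1:7,r2:Mul1,r3:56,r4:7,r5:8
c8: stall | r0:1,r1:7,r2:Mul1,r3:56,r4:7,r5:8
c9: stall | r0:1,r1:7,r2:Mul1,r3:56,r4:7,r5:8
c10: CDB Mul1=56; issue MUL r5<-Mul1 | r0:1,r1:7,r2:56,r3:56,r4:7,r5:Mul1
c11: CDB Mul2=504; issue SUB r2<-Add1 | r0:1,r1:7,r2:Add1,r3:56,r4:7,r5:Mul1
c12: issue ADD r5<-Add2 | r0:1,r1:7,r2:Add1,r3:56,r4:7,r5:Add2
c13: issue SUB r5<-Add3 | r0:1,r1:7,r2:Add1,r3:56,r4:7,r5:Add3
c14: CDB Mul1=7 | r0:1,r1:7,r2:Add1,r3:56,r4:7,r5:Add3
c15: CDB Add3=-49 | r0:1,r1:7,r2:Add1,r3:56,r4:7,r5:-49
c16: CDB Add1=0 | r0:1,r1:7,r2:0,r3:56,r4:7,r5:-49

STATUS = VALUE 0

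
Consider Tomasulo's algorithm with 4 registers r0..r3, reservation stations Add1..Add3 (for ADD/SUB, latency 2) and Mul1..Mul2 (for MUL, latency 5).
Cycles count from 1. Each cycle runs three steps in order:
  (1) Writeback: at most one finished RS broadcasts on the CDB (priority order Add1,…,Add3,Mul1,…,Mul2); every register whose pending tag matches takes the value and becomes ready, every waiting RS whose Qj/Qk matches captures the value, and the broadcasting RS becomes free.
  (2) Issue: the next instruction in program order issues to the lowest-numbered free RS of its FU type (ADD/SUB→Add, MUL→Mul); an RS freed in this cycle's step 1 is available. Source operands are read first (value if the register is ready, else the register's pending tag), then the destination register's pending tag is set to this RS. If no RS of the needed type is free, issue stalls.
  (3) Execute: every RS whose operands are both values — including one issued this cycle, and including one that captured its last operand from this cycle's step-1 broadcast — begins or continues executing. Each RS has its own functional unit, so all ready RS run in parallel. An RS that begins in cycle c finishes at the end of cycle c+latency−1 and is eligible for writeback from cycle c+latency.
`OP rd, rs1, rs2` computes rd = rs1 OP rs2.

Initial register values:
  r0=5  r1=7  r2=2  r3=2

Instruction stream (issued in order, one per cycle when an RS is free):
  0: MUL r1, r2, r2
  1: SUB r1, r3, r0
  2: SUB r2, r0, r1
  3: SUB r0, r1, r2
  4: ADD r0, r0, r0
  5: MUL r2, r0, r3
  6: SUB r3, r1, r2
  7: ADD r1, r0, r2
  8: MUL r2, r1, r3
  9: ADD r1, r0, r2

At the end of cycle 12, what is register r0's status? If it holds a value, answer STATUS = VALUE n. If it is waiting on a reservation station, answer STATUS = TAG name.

c1: issue MUL r1<-Mul1 | r0:5,r1:Mul1,r2:2,r3:2
c2: issue SUB r1<-Add1 | r0:5,r1:Add1,r2:2,r3:2
c3: issue SUB r2<-Add2 | r0:5,r1:Add1,r2:Add2,r3:2
c4: CDB Add1=-3; issue SUB r0<-Add1 | r0:Add1,r1:-3,r2:Add2,r3:2
c5: issue ADD r0<-Add3 | r0:Add3,r1:-3,r2:Add2,r3:2
c6: CDB Add2=8; issue MUL r2<-Mul2 | r0:Add3,r1:-3,r2:Mul2,r3:2
c7: CDB Mul1=4; issue SUB r3<-Add2 | r0:Add3,r1:-3,r2:Mul2,r3:Add2
c8: CDB Add1=-11; issue ADD r1<-Add1 | r0:Add3,r1:Add1,r2:Mul2,r3:Add2
c9: issue MUL r2<-Mul1 | r0:Add3,r1:Add1,r2:Mul1,r3:Add2
c10: CDB Add3=-22; issue ADD r1<-Add3 | r0:-22,r1:Add3,r2:Mul1,r3:Add2
c11: - | r0:-22,r1:Add3,r2:Mul1,r3:Add2
c12: - | r0:-22,r1:Add3,r2:Mul1,r3:Add2

STATUS = VALUE -22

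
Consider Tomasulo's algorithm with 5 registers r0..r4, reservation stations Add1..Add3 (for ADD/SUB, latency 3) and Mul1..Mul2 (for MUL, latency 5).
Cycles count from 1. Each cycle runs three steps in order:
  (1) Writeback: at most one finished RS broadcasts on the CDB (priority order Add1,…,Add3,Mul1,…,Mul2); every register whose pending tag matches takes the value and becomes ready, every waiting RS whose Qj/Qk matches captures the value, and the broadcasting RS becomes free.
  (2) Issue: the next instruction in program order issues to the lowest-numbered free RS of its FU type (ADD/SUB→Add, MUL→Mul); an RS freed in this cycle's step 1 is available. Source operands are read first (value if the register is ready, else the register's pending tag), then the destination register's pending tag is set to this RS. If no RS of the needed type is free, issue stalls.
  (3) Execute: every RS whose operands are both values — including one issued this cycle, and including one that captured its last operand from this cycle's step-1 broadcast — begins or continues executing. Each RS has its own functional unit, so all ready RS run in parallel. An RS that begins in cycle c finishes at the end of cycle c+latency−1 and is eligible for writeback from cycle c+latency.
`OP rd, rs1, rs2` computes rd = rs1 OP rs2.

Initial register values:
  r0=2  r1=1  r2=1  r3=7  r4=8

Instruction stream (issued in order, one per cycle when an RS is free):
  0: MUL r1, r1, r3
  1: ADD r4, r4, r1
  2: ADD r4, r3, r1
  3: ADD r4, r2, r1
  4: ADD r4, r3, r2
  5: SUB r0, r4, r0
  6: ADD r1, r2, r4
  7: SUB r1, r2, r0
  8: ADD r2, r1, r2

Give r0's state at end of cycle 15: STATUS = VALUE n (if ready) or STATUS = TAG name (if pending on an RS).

STATUS = VALUE 6

c1: issue MUL r1<-Mul1 | r0:2,r1:Mul1,r2:1,r3:7,r4:8
c2: issue ADD r4<-Add1 | r0:2,r1:Mul1,r2:1,r3:7,r4:Add1
c3: issue ADD r4<-Add2 | r0:2,r1:Mul1,r2:1,r3:7,r4:Add2
c4: issue ADD r4<-Add3 | r0:2,r1:Mul1,r2:1,r3:7,r4:Add3
c5: stall | r0:2,r1:Mul1,r2:1,r3:7,r4:Add3
c6: CDB Mul1=7; stall | r0:2,r1:7,r2:1,r3:7,r4:Add3
c7: stall | r0:2,r1:7,r2:1,r3:7,r4:Add3
c8: stall | r0:2,r1:7,r2:1,r3:7,r4:Add3
c9: CDB Add1=15; issue ADD r4<-Add1 | r0:2,r1:7,r2:1,r3:7,r4:Add1
c10: CDB Add2=14; issue SUB r0<-Add2 | r0:Add2,r1:7,r2:1,r3:7,r4:Add1
c11: CDB Add3=8; issue ADD r1<-Add3 | r0:Add2,r1:Add3,r2:1,r3:7,r4:Add1
c12: CDB Add1=8; issue SUB r1<-Add1 | r0:Add2,r1:Add1,r2:1,r3:7,r4:8
c13: stall | r0:Add2,r1:Add1,r2:1,r3:7,r4:8
c14: stall | r0:Add2,r1:Add1,r2:1,r3:7,r4:8
c15: CDB Add2=6; issue ADD r2<-Add2 | r0:6,r1:Add1,r2:Add2,r3:7,r4:8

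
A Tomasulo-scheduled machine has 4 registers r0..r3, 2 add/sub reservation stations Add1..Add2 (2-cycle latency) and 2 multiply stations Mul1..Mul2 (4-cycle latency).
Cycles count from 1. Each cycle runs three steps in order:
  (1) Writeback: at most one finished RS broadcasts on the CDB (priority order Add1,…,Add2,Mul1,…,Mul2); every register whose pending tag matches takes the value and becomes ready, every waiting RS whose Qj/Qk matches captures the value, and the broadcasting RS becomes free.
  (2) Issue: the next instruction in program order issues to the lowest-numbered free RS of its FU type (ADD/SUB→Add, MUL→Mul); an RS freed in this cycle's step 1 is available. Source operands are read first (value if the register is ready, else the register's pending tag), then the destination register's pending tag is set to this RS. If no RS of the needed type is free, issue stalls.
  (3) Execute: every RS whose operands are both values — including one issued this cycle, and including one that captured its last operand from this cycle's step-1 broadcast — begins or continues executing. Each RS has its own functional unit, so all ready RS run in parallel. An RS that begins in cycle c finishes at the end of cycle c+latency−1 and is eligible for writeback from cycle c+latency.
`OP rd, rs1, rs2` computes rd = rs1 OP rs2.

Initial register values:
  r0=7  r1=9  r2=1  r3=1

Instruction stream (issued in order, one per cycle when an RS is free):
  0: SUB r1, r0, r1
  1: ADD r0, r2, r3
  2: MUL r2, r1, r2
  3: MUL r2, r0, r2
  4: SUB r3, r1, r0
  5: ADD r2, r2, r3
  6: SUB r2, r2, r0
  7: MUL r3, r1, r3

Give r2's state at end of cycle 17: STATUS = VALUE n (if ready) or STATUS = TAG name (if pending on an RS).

STATUS = VALUE -10

c1: issue SUB r1<-Add1 | r0:7,r1:Add1,r2:1,r3:1
c2: issue ADD r0<-Add2 | r0:Add2,r1:Add1,r2:1,r3:1
c3: CDB Add1=-2; issue MUL r2<-Mul1 | r0:Add2,r1:-2,r2:Mul1,r3:1
c4: CDB Add2=2; issue MUL r2<-Mul2 | r0:2,r1:-2,r2:Mul2,r3:1
c5: issue SUB r3<-Add1 | r0:2,r1:-2,r2:Mul2,r3:Add1
c6: issue ADD r2<-Add2 | r0:2,r1:-2,r2:Add2,r3:Add1
c7: CDB Add1=-4; issue SUB r2<-Add1 | r0:2,r1:-2,r2:Add1,r3:-4
c8: CDB Mul1=-2; issue MUL r3<-Mul1 | r0:2,r1:-2,r2:Add1,r3:Mul1
c9: - | r0:2,r1:-2,r2:Add1,r3:Mul1
c10: - | r0:2,r1:-2,r2:Add1,r3:Mul1
c11: - | r0:2,r1:-2,r2:Add1,r3:Mul1
c12: CDB Mul1=8 | r0:2,r1:-2,r2:Add1,r3:8
c13: CDB Mul2=-4 | r0:2,r1:-2,r2:Add1,r3:8
c14: - | r0:2,r1:-2,r2:Add1,r3:8
c15: CDB Add2=-8 | r0:2,r1:-2,r2:Add1,r3:8
c16: - | r0:2,r1:-2,r2:Add1,r3:8
c17: CDB Add1=-10 | r0:2,r1:-2,r2:-10,r3:8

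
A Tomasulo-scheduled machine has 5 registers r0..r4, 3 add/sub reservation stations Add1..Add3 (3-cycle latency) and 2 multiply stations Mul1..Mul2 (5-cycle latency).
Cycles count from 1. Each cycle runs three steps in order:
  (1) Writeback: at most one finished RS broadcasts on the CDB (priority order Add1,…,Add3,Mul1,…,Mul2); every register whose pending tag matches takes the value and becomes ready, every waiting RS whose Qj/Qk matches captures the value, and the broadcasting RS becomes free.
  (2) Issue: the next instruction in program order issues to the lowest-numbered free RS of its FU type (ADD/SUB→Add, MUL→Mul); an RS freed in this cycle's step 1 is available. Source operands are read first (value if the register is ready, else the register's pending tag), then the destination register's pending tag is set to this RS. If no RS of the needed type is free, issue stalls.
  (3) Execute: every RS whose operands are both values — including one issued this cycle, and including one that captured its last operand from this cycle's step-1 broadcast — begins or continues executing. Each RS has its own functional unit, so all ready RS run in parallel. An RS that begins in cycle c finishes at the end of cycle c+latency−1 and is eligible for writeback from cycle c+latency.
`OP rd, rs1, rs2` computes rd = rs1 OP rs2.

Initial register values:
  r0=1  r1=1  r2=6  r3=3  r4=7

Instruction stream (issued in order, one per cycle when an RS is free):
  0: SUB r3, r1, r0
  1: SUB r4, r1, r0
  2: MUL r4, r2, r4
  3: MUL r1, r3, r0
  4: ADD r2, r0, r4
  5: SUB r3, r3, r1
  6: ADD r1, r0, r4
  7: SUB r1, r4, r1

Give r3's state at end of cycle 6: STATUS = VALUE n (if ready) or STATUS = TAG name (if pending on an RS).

STATUS = TAG Add2

cycle 1: issue SUB r3<-Add1 // r0:1,r1:1,r2:6,r3:Add1,r4:7
cycle 2: issue SUB r4<-Add2 // r0:1,r1:1,r2:6,r3:Add1,r4:Add2
cycle 3: issue MUL r4<-Mul1 // r0:1,r1:1,r2:6,r3:Add1,r4:Mul1
cycle 4: CDB Add1=0; issue MUL r1<-Mul2 // r0:1,r1:Mul2,r2:6,r3:0,r4:Mul1
cycle 5: CDB Add2=0; issue ADD r2<-Add1 // r0:1,r1:Mul2,r2:Add1,r3:0,r4:Mul1
cycle 6: issue SUB r3<-Add2 // r0:1,r1:Mul2,r2:Add1,r3:Add2,r4:Mul1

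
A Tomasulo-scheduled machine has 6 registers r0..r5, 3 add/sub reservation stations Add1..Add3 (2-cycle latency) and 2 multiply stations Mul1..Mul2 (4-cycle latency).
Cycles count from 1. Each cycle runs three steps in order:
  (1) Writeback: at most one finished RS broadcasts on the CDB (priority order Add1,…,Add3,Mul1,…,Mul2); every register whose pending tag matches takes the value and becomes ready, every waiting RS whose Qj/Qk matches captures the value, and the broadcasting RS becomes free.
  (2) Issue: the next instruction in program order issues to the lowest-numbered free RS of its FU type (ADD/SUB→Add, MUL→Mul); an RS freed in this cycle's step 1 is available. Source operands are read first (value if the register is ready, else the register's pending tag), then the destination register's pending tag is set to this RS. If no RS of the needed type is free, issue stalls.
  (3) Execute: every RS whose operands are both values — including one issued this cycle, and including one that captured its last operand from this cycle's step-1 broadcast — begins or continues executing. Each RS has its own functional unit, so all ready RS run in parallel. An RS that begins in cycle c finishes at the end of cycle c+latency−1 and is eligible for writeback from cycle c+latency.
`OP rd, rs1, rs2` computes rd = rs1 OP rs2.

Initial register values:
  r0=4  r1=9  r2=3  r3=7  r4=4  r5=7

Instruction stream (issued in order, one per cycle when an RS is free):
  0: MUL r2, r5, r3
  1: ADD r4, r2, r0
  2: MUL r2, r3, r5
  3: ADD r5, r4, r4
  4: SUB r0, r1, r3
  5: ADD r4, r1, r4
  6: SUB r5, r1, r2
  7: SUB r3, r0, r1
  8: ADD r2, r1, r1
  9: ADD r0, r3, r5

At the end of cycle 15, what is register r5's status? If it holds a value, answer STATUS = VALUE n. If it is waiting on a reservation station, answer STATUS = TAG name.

  c1: issue MUL r2<-Mul1  regs: r0:4,r1:9,r2:Mul1,r3:7,r4:4,r5:7
  c2: issue ADD r4<-Add1  regs: r0:4,r1:9,r2:Mul1,r3:7,r4:Add1,r5:7
  c3: issue MUL r2<-Mul2  regs: r0:4,r1:9,r2:Mul2,r3:7,r4:Add1,r5:7
  c4: issue ADD r5<-Add2  regs: r0:4,r1:9,r2:Mul2,r3:7,r4:Add1,r5:Add2
  c5: CDB Mul1=49; issue SUB r0<-Add3  regs: r0:Add3,r1:9,r2:Mul2,r3:7,r4:Add1,r5:Add2
  c6: stall  regs: r0:Add3,r1:9,r2:Mul2,r3:7,r4:Add1,r5:Add2
  c7: CDB Add1=53; issue ADD r4<-Add1  regs: r0:Add3,r1:9,r2:Mul2,r3:7,r4:Add1,r5:Add2
  c8: CDB Add3=2; issue SUB r5<-Add3  regs: r0:2,r1:9,r2:Mul2,r3:7,r4:Add1,r5:Add3
  c9: CDB Add1=62; issue SUB r3<-Add1  regs: r0:2,r1:9,r2:Mul2,r3:Add1,r4:62,r5:Add3
  c10: CDB Add2=106; issue ADD r2<-Add2  regs: r0:2,r1:9,r2:Add2,r3:Add1,r4:62,r5:Add3
  c11: CDB Add1=-7; issue ADD r0<-Add1  regs: r0:Add1,r1:9,r2:Add2,r3:-7,r4:62,r5:Add3
  c12: CDB Add2=18  regs: r0:Add1,r1:9,r2:18,r3:-7,r4:62,r5:Add3
  c13: CDB Mul2=49  regs: r0:Add1,r1:9,r2:18,r3:-7,r4:62,r5:Add3
  c14: -  regs: r0:Add1,r1:9,r2:18,r3:-7,r4:62,r5:Add3
  c15: CDB Add3=-40  regs: r0:Add1,r1:9,r2:18,r3:-7,r4:62,r5:-40

STATUS = VALUE -40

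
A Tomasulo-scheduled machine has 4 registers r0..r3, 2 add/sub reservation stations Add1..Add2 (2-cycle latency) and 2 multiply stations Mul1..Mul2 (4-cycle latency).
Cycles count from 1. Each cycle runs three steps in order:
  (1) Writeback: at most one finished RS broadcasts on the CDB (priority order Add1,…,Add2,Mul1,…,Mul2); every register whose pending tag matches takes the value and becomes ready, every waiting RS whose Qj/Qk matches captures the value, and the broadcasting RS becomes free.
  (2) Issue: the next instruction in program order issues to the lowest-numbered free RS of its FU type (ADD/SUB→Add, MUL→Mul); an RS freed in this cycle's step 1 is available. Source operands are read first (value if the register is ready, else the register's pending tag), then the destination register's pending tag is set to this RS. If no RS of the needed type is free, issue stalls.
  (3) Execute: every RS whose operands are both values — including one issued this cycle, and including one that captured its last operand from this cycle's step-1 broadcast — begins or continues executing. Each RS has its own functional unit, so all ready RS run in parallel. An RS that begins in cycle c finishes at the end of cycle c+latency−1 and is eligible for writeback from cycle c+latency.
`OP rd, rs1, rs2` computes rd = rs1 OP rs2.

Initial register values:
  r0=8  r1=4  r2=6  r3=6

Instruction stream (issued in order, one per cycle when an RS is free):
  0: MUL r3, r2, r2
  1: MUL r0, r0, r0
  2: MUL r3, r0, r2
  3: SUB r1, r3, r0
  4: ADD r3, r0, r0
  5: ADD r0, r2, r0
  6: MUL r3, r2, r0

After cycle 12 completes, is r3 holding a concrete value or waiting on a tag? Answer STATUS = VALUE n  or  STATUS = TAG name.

cycle 1: issue MUL r3<-Mul1 // r0:8,r1:4,r2:6,r3:Mul1
cycle 2: issue MUL r0<-Mul2 // r0:Mul2,r1:4,r2:6,r3:Mul1
cycle 3: stall // r0:Mul2,r1:4,r2:6,r3:Mul1
cycle 4: stall // r0:Mul2,r1:4,r2:6,r3:Mul1
cycle 5: CDB Mul1=36; issue MUL r3<-Mul1 // r0:Mul2,r1:4,r2:6,r3:Mul1
cycle 6: CDB Mul2=64; issue SUB r1<-Add1 // r0:64,r1:Add1,r2:6,r3:Mul1
cycle 7: issue ADD r3<-Add2 // r0:64,r1:Add1,r2:6,r3:Add2
cycle 8: stall // r0:64,r1:Add1,r2:6,r3:Add2
cycle 9: CDB Add2=128; issue ADD r0<-Add2 // r0:Add2,r1:Add1,r2:6,r3:128
cycle 10: CDB Mul1=384; issue MUL r3<-Mul1 // r0:Add2,r1:Add1,r2:6,r3:Mul1
cycle 11: CDB Add2=70 // r0:70,r1:Add1,r2:6,r3:Mul1
cycle 12: CDB Add1=320 // r0:70,r1:320,r2:6,r3:Mul1

STATUS = TAG Mul1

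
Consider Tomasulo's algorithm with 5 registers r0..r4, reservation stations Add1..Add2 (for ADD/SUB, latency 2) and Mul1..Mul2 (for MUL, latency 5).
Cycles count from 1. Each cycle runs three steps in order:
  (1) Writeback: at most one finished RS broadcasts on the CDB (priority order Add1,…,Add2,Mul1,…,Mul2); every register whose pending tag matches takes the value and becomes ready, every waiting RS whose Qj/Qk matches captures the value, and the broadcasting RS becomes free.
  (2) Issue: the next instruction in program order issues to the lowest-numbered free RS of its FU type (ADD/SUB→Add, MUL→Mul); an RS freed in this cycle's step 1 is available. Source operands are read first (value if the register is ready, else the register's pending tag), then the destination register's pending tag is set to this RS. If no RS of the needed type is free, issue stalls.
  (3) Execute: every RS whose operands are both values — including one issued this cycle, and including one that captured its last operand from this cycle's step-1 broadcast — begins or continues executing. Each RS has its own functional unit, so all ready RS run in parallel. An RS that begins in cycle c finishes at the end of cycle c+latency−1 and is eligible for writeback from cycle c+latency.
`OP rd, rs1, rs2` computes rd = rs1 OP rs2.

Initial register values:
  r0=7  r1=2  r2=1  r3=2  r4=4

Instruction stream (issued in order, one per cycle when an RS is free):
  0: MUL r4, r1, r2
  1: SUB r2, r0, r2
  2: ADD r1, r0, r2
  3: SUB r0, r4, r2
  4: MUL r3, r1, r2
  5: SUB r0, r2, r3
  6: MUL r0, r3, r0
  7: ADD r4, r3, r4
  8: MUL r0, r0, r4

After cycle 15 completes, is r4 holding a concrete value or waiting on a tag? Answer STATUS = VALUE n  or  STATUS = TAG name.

STATUS = VALUE 80

  c1: issue MUL r4<-Mul1  regs: r0:7,r1:2,r2:1,r3:2,r4:Mul1
  c2: issue SUB r2<-Add1  regs: r0:7,r1:2,r2:Add1,r3:2,r4:Mul1
  c3: issue ADD r1<-Add2  regs: r0:7,r1:Add2,r2:Add1,r3:2,r4:Mul1
  c4: CDB Add1=6; issue SUB r0<-Add1  regs: r0:Add1,r1:Add2,r2:6,r3:2,r4:Mul1
  c5: issue MUL r3<-Mul2  regs: r0:Add1,r1:Add2,r2:6,r3:Mul2,r4:Mul1
  c6: CDB Add2=13; issue SUB r0<-Add2  regs: r0:Add2,r1:13,r2:6,r3:Mul2,r4:Mul1
  c7: CDB Mul1=2; issue MUL r0<-Mul1  regs: r0:Mul1,r1:13,r2:6,r3:Mul2,r4:2
  c8: stall  regs: r0:Mul1,r1:13,r2:6,r3:Mul2,r4:2
  c9: CDB Add1=-4; issue ADD r4<-Add1  regs: r0:Mul1,r1:13,r2:6,r3:Mul2,r4:Add1
  c10: stall  regs: r0:Mul1,r1:13,r2:6,r3:Mul2,r4:Add1
  c11: CDB Mul2=78; issue MUL r0<-Mul2  regs: r0:Mul2,r1:13,r2:6,r3:78,r4:Add1
  c12: -  regs: r0:Mul2,r1:13,r2:6,r3:78,r4:Add1
  c13: CDB Add1=80  regs: r0:Mul2,r1:13,r2:6,r3:78,r4:80
  c14: CDB Add2=-72  regs: r0:Mul2,r1:13,r2:6,r3:78,r4:80
  c15: -  regs: r0:Mul2,r1:13,r2:6,r3:78,r4:80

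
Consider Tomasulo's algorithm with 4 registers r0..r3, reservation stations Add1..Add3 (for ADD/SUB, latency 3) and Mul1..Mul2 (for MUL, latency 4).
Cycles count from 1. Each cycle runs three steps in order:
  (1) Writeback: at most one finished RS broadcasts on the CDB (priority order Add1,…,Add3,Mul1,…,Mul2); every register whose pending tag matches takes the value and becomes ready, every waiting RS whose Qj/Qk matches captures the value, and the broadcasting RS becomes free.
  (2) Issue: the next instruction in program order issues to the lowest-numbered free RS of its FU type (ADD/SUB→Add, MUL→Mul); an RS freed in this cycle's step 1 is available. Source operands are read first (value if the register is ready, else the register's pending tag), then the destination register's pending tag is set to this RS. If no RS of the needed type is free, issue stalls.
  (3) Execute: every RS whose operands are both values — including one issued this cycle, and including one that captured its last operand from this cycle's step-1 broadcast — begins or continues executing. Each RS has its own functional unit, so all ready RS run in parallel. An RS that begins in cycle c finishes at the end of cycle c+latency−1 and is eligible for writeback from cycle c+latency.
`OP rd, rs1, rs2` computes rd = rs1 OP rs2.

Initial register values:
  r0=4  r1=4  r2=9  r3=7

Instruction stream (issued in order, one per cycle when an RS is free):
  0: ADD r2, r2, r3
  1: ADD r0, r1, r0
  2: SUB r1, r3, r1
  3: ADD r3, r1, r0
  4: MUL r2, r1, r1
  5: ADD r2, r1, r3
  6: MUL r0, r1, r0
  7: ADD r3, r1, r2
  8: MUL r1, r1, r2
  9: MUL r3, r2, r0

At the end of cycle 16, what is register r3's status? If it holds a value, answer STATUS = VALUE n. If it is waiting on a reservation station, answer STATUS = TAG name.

STATUS = TAG Mul2

  c1: issue ADD r2<-Add1  regs: r0:4,r1:4,r2:Add1,r3:7
  c2: issue ADD r0<-Add2  regs: r0:Add2,r1:4,r2:Add1,r3:7
  c3: issue SUB r1<-Add3  regs: r0:Add2,r1:Add3,r2:Add1,r3:7
  c4: CDB Add1=16; issue ADD r3<-Add1  regs: r0:Add2,r1:Add3,r2:16,r3:Add1
  c5: CDB Add2=8; issue MUL r2<-Mul1  regs: r0:8,r1:Add3,r2:Mul1,r3:Add1
  c6: CDB Add3=3; issue ADD r2<-Add2  regs: r0:8,r1:3,r2:Add2,r3:Add1
  c7: issue MUL r0<-Mul2  regs: r0:Mul2,r1:3,r2:Add2,r3:Add1
  c8: issue ADD r3<-Add3  regs: r0:Mul2,r1:3,r2:Add2,r3:Add3
  c9: CDB Add1=11; stall  regs: r0:Mul2,r1:3,r2:Add2,r3:Add3
  c10: CDB Mul1=9; issue MUL r1<-Mul1  regs: r0:Mul2,r1:Mul1,r2:Add2,r3:Add3
  c11: CDB Mul2=24; issue MUL r3<-Mul2  regs: r0:24,r1:Mul1,r2:Add2,r3:Mul2
  c12: CDB Add2=14  regs: r0:24,r1:Mul1,r2:14,r3:Mul2
  c13: -  regs: r0:24,r1:Mul1,r2:14,r3:Mul2
  c14: -  regs: r0:24,r1:Mul1,r2:14,r3:Mul2
  c15: CDB Add3=17  regs: r0:24,r1:Mul1,r2:14,r3:Mul2
  c16: CDB Mul1=42  regs: r0:24,r1:42,r2:14,r3:Mul2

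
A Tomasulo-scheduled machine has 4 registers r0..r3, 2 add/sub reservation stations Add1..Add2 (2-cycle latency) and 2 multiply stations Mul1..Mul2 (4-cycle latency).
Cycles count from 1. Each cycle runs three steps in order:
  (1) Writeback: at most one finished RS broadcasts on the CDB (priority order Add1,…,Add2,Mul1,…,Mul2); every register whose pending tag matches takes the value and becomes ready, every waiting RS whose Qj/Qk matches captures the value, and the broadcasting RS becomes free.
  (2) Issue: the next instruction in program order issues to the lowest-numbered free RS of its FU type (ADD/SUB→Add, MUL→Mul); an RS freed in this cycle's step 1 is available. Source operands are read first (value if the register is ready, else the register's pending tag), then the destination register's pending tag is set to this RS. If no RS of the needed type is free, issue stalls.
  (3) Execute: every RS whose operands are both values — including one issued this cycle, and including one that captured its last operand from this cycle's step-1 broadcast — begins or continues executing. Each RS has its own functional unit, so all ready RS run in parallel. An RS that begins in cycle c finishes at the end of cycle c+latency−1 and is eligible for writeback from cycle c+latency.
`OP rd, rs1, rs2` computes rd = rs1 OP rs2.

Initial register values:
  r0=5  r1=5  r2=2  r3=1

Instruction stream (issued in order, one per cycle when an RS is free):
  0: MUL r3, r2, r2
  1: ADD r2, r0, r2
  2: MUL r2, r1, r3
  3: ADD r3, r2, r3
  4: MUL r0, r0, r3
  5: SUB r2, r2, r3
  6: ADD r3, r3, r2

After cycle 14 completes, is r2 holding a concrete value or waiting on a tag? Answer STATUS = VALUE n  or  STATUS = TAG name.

STATUS = VALUE -4

cycle 1: issue MUL r3<-Mul1 // r0:5,r1:5,r2:2,r3:Mul1
cycle 2: issue ADD r2<-Add1 // r0:5,r1:5,r2:Add1,r3:Mul1
cycle 3: issue MUL r2<-Mul2 // r0:5,r1:5,r2:Mul2,r3:Mul1
cycle 4: CDB Add1=7; issue ADD r3<-Add1 // r0:5,r1:5,r2:Mul2,r3:Add1
cycle 5: CDB Mul1=4; issue MUL r0<-Mul1 // r0:Mul1,r1:5,r2:Mul2,r3:Add1
cycle 6: issue SUB r2<-Add2 // r0:Mul1,r1:5,r2:Add2,r3:Add1
cycle 7: stall // r0:Mul1,r1:5,r2:Add2,r3:Add1
cycle 8: stall // r0:Mul1,r1:5,r2:Add2,r3:Add1
cycle 9: CDB Mul2=20; stall // r0:Mul1,r1:5,r2:Add2,r3:Add1
cycle 10: stall // r0:Mul1,r1:5,r2:Add2,r3:Add1
cycle 11: CDB Add1=24; issue ADD r3<-Add1 // r0:Mul1,r1:5,r2:Add2,r3:Add1
cycle 12: - // r0:Mul1,r1:5,r2:Add2,r3:Add1
cycle 13: CDB Add2=-4 // r0:Mul1,r1:5,r2:-4,r3:Add1
cycle 14: - // r0:Mul1,r1:5,r2:-4,r3:Add1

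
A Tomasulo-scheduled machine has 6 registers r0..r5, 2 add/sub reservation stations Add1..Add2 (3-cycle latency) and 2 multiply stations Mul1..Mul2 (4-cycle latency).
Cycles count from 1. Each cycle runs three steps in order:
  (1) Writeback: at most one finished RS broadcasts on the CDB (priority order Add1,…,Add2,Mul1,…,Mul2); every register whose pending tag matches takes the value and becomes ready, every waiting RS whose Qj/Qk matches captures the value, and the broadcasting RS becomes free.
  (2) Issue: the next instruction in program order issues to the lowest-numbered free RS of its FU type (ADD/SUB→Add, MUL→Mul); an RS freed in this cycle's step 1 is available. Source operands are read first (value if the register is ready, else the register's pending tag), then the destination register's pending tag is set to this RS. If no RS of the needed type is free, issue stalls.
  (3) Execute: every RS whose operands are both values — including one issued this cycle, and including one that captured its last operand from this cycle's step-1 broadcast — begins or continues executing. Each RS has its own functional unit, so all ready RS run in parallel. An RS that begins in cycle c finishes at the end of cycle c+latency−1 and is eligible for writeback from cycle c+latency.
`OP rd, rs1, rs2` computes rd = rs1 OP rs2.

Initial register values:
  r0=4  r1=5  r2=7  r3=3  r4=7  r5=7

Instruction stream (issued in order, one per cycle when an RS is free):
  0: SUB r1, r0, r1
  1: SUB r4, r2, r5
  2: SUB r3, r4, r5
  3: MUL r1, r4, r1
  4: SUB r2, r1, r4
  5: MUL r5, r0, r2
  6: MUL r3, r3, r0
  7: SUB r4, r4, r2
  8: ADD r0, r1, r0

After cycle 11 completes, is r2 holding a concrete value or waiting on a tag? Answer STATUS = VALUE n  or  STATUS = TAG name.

  c1: issue SUB r1<-Add1  regs: r0:4,r1:Add1,r2:7,r3:3,r4:7,r5:7
  c2: issue SUB r4<-Add2  regs: r0:4,r1:Add1,r2:7,r3:3,r4:Add2,r5:7
  c3: stall  regs: r0:4,r1:Add1,r2:7,r3:3,r4:Add2,r5:7
  c4: CDB Add1=-1; issue SUB r3<-Add1  regs: r0:4,r1:-1,r2:7,r3:Add1,r4:Add2,r5:7
  c5: CDB Add2=0; issue MUL r1<-Mul1  regs: r0:4,r1:Mul1,r2:7,r3:Add1,r4:0,r5:7
  c6: issue SUB r2<-Add2  regs: r0:4,r1:Mul1,r2:Add2,r3:Add1,r4:0,r5:7
  c7: issue MUL r5<-Mul2  regs: r0:4,r1:Mul1,r2:Add2,r3:Add1,r4:0,r5:Mul2
  c8: CDB Add1=-7; stall  regs: r0:4,r1:Mul1,r2:Add2,r3:-7,r4:0,r5:Mul2
  c9: CDB Mul1=0; issue MUL r3<-Mul1  regs: r0:4,r1:0,r2:Add2,r3:Mul1,r4:0,r5:Mul2
  c10: issue SUB r4<-Add1  regs: r0:4,r1:0,r2:Add2,r3:Mul1,r4:Add1,r5:Mul2
  c11: stall  regs: r0:4,r1:0,r2:Add2,r3:Mul1,r4:Add1,r5:Mul2

STATUS = TAG Add2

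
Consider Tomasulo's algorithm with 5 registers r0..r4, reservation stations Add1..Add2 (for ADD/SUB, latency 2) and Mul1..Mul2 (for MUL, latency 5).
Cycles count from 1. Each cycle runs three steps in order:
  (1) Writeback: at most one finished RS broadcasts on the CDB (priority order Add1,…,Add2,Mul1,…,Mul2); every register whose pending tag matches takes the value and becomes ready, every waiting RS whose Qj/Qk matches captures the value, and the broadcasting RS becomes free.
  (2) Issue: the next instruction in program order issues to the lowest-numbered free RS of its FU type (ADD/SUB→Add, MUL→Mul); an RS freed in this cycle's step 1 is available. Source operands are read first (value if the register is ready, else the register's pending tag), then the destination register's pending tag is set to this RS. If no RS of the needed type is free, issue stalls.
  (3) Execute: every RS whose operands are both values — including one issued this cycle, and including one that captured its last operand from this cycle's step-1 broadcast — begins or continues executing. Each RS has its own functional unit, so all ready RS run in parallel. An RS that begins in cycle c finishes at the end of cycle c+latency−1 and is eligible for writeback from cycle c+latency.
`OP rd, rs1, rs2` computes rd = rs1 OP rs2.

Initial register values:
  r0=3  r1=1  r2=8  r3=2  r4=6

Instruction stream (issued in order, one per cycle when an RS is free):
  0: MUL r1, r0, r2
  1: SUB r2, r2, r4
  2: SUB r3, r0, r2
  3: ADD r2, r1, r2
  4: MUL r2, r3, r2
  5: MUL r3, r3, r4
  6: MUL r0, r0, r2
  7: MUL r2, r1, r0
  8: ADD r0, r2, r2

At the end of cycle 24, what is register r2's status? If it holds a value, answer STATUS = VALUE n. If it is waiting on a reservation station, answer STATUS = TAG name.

STATUS = VALUE 1872

cycle 1: issue MUL r1<-Mul1 // r0:3,r1:Mul1,r2:8,r3:2,r4:6
cycle 2: issue SUB r2<-Add1 // r0:3,r1:Mul1,r2:Add1,r3:2,r4:6
cycle 3: issue SUB r3<-Add2 // r0:3,r1:Mul1,r2:Add1,r3:Add2,r4:6
cycle 4: CDB Add1=2; issue ADD r2<-Add1 // r0:3,r1:Mul1,r2:Add1,r3:Add2,r4:6
cycle 5: issue MUL r2<-Mul2 // r0:3,r1:Mul1,r2:Mul2,r3:Add2,r4:6
cycle 6: CDB Add2=1; stall // r0:3,r1:Mul1,r2:Mul2,r3:1,r4:6
cycle 7: CDB Mul1=24; issue MUL r3<-Mul1 // r0:3,r1:24,r2:Mul2,r3:Mul1,r4:6
cycle 8: stall // r0:3,r1:24,r2:Mul2,r3:Mul1,r4:6
cycle 9: CDB Add1=26; stall // r0:3,r1:24,r2:Mul2,r3:Mul1,r4:6
cycle 10: stall // r0:3,r1:24,r2:Mul2,r3:Mul1,r4:6
cycle 11: stall // r0:3,r1:24,r2:Mul2,r3:Mul1,r4:6
cycle 12: CDB Mul1=6; issue MUL r0<-Mul1 // r0:Mul1,r1:24,r2:Mul2,r3:6,r4:6
cycle 13: stall // r0:Mul1,r1:24,r2:Mul2,r3:6,r4:6
cycle 14: CDB Mul2=26; issue MUL r2<-Mul2 // r0:Mul1,r1:24,r2:Mul2,r3:6,r4:6
cycle 15: issue ADD r0<-Add1 // r0:Add1,r1:24,r2:Mul2,r3:6,r4:6
cycle 16: - // r0:Add1,r1:24,r2:Mul2,r3:6,r4:6
cycle 17: - // r0:Add1,r1:24,r2:Mul2,r3:6,r4:6
cycle 18: - // r0:Add1,r1:24,r2:Mul2,r3:6,r4:6
cycle 19: CDB Mul1=78 // r0:Add1,r1:24,r2:Mul2,r3:6,r4:6
cycle 20: - // r0:Add1,r1:24,r2:Mul2,r3:6,r4:6
cycle 21: - // r0:Add1,r1:24,r2:Mul2,r3:6,r4:6
cycle 22: - // r0:Add1,r1:24,r2:Mul2,r3:6,r4:6
cycle 23: - // r0:Add1,r1:24,r2:Mul2,r3:6,r4:6
cycle 24: CDB Mul2=1872 // r0:Add1,r1:24,r2:1872,r3:6,r4:6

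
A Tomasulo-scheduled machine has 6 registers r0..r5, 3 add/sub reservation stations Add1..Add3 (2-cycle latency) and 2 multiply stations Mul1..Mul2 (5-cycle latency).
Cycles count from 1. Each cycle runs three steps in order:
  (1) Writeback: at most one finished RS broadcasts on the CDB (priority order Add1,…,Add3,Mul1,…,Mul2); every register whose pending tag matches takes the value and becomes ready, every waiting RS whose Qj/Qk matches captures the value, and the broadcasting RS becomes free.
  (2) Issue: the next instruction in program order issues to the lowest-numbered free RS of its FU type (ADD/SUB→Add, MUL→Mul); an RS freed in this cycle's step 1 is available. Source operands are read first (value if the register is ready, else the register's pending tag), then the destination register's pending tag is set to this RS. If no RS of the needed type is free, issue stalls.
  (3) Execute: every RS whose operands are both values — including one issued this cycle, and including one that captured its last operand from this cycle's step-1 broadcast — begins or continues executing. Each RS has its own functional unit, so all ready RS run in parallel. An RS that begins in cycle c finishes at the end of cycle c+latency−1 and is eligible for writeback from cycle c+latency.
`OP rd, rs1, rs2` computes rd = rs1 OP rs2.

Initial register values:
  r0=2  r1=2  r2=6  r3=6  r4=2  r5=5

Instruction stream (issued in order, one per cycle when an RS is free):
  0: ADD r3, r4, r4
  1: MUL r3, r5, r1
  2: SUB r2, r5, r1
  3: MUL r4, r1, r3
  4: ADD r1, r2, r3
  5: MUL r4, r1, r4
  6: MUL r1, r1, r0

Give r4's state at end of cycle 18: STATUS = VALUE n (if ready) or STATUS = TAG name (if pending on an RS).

STATUS = VALUE 260

cycle 1: issue ADD r3<-Add1 // r0:2,r1:2,r2:6,r3:Add1,r4:2,r5:5
cycle 2: issue MUL r3<-Mul1 // r0:2,r1:2,r2:6,r3:Mul1,r4:2,r5:5
cycle 3: CDB Add1=4; issue SUB r2<-Add1 // r0:2,r1:2,r2:Add1,r3:Mul1,r4:2,r5:5
cycle 4: issue MUL r4<-Mul2 // r0:2,r1:2,r2:Add1,r3:Mul1,r4:Mul2,r5:5
cycle 5: CDB Add1=3; issue ADD r1<-Add1 // r0:2,r1:Add1,r2:3,r3:Mul1,r4:Mul2,r5:5
cycle 6: stall // r0:2,r1:Add1,r2:3,r3:Mul1,r4:Mul2,r5:5
cycle 7: CDB Mul1=10; issue MUL r4<-Mul1 // r0:2,r1:Add1,r2:3,r3:10,r4:Mul1,r5:5
cycle 8: stall // r0:2,r1:Add1,r2:3,r3:10,r4:Mul1,r5:5
cycle 9: CDB Add1=13; stall // r0:2,r1:13,r2:3,r3:10,r4:Mul1,r5:5
cycle 10: stall // r0:2,r1:13,r2:3,r3:10,r4:Mul1,r5:5
cycle 11: stall // r0:2,r1:13,r2:3,r3:10,r4:Mul1,r5:5
cycle 12: CDB Mul2=20; issue MUL r1<-Mul2 // r0:2,r1:Mul2,r2:3,r3:10,r4:Mul1,r5:5
cycle 13: - // r0:2,r1:Mul2,r2:3,r3:10,r4:Mul1,r5:5
cycle 14: - // r0:2,r1:Mul2,r2:3,r3:10,r4:Mul1,r5:5
cycle 15: - // r0:2,r1:Mul2,r2:3,r3:10,r4:Mul1,r5:5
cycle 16: - // r0:2,r1:Mul2,r2:3,r3:10,r4:Mul1,r5:5
cycle 17: CDB Mul1=260 // r0:2,r1:Mul2,r2:3,r3:10,r4:260,r5:5
cycle 18: CDB Mul2=26 // r0:2,r1:26,r2:3,r3:10,r4:260,r5:5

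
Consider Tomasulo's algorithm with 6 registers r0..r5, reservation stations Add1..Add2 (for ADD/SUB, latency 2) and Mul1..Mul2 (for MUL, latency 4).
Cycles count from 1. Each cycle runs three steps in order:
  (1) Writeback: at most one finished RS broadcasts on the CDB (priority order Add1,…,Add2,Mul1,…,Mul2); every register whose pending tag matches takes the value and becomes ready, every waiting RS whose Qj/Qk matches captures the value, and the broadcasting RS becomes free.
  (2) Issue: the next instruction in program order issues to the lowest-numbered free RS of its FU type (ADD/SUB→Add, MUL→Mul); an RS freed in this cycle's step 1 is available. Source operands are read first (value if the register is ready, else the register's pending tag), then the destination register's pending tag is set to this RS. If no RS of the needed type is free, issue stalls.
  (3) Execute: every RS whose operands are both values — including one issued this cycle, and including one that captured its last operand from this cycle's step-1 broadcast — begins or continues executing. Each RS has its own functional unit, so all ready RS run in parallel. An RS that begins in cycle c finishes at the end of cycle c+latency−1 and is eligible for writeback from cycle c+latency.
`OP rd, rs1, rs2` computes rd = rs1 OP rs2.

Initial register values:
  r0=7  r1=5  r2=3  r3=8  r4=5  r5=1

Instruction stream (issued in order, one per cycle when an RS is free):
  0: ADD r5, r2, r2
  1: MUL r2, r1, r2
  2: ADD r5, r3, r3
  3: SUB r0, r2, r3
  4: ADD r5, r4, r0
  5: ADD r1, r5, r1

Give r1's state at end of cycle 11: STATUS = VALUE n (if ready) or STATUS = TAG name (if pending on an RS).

STATUS = TAG Add2

cycle 1: issue ADD r5<-Add1 // r0:7,r1:5,r2:3,r3:8,r4:5,r5:Add1
cycle 2: issue MUL r2<-Mul1 // r0:7,r1:5,r2:Mul1,r3:8,r4:5,r5:Add1
cycle 3: CDB Add1=6; issue ADD r5<-Add1 // r0:7,r1:5,r2:Mul1,r3:8,r4:5,r5:Add1
cycle 4: issue SUB r0<-Add2 // r0:Add2,r1:5,r2:Mul1,r3:8,r4:5,r5:Add1
cycle 5: CDB Add1=16; issue ADD r5<-Add1 // r0:Add2,r1:5,r2:Mul1,r3:8,r4:5,r5:Add1
cycle 6: CDB Mul1=15; stall // r0:Add2,r1:5,r2:15,r3:8,r4:5,r5:Add1
cycle 7: stall // r0:Add2,r1:5,r2:15,r3:8,r4:5,r5:Add1
cycle 8: CDB Add2=7; issue ADD r1<-Add2 // r0:7,r1:Add2,r2:15,r3:8,r4:5,r5:Add1
cycle 9: - // r0:7,r1:Add2,r2:15,r3:8,r4:5,r5:Add1
cycle 10: CDB Add1=12 // r0:7,r1:Add2,r2:15,r3:8,r4:5,r5:12
cycle 11: - // r0:7,r1:Add2,r2:15,r3:8,r4:5,r5:12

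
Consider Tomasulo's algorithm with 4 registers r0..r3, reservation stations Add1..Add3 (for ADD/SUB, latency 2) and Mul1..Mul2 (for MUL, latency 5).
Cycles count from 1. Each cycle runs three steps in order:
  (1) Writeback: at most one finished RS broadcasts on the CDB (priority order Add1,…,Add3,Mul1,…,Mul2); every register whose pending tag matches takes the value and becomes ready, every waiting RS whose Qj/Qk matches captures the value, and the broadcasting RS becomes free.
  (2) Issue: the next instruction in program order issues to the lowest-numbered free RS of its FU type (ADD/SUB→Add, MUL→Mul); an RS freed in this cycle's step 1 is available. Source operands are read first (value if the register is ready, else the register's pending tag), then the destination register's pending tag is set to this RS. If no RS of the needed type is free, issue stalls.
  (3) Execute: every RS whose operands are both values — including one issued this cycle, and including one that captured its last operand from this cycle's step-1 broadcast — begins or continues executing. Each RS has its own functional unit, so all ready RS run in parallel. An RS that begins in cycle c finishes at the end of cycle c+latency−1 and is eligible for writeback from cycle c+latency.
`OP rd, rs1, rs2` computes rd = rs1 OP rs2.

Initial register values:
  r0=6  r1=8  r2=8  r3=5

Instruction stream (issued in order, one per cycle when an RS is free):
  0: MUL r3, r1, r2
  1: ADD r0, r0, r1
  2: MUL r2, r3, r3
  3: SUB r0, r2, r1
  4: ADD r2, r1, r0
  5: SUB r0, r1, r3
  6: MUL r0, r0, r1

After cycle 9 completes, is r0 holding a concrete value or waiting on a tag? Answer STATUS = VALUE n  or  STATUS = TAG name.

STATUS = TAG Mul1

cycle 1: issue MUL r3<-Mul1 // r0:6,r1:8,r2:8,r3:Mul1
cycle 2: issue ADD r0<-Add1 // r0:Add1,r1:8,r2:8,r3:Mul1
cycle 3: issue MUL r2<-Mul2 // r0:Add1,r1:8,r2:Mul2,r3:Mul1
cycle 4: CDB Add1=14; issue SUB r0<-Add1 // r0:Add1,r1:8,r2:Mul2,r3:Mul1
cycle 5: issue ADD r2<-Add2 // r0:Add1,r1:8,r2:Add2,r3:Mul1
cycle 6: CDB Mul1=64; issue SUB r0<-Add3 // r0:Add3,r1:8,r2:Add2,r3:64
cycle 7: issue MUL r0<-Mul1 // r0:Mul1,r1:8,r2:Add2,r3:64
cycle 8: CDB Add3=-56 // r0:Mul1,r1:8,r2:Add2,r3:64
cycle 9: - // r0:Mul1,r1:8,r2:Add2,r3:64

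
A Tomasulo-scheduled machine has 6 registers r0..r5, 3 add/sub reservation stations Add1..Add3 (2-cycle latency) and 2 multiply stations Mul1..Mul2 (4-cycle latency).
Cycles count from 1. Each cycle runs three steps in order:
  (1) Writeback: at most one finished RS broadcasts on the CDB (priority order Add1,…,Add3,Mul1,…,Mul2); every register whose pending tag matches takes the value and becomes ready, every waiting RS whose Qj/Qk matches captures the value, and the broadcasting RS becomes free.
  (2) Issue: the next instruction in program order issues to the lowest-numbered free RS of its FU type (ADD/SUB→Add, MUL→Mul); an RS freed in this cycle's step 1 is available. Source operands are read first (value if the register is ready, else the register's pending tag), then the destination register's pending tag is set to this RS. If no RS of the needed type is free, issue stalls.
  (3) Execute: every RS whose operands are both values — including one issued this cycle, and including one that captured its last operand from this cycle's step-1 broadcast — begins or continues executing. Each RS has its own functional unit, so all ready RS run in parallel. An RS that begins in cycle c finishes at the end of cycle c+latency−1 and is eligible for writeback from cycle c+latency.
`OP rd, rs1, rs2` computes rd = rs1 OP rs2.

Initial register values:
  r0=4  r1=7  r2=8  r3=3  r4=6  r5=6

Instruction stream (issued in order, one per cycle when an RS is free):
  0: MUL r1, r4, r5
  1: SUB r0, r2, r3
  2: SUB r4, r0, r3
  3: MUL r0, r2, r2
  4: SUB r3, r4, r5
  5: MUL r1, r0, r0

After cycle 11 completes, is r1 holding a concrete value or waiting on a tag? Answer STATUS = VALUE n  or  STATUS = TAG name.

STATUS = TAG Mul1

cycle 1: issue MUL r1<-Mul1 // r0:4,r1:Mul1,r2:8,r3:3,r4:6,r5:6
cycle 2: issue SUB r0<-Add1 // r0:Add1,r1:Mul1,r2:8,r3:3,r4:6,r5:6
cycle 3: issue SUB r4<-Add2 // r0:Add1,r1:Mul1,r2:8,r3:3,r4:Add2,r5:6
cycle 4: CDB Add1=5; issue MUL r0<-Mul2 // r0:Mul2,r1:Mul1,r2:8,r3:3,r4:Add2,r5:6
cycle 5: CDB Mul1=36; issue SUB r3<-Add1 // r0:Mul2,r1:36,r2:8,r3:Add1,r4:Add2,r5:6
cycle 6: CDB Add2=2; issue MUL r1<-Mul1 // r0:Mul2,r1:Mul1,r2:8,r3:Add1,r4:2,r5:6
cycle 7: - // r0:Mul2,r1:Mul1,r2:8,r3:Add1,r4:2,r5:6
cycle 8: CDB Add1=-4 // r0:Mul2,r1:Mul1,r2:8,r3:-4,r4:2,r5:6
cycle 9: CDB Mul2=64 // r0:64,r1:Mul1,r2:8,r3:-4,r4:2,r5:6
cycle 10: - // r0:64,r1:Mul1,r2:8,r3:-4,r4:2,r5:6
cycle 11: - // r0:64,r1:Mul1,r2:8,r3:-4,r4:2,r5:6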